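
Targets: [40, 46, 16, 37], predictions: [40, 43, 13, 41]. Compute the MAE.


Absolute errors: |40-40|=0, |46-43|=3, |16-13|=3, |37-41|=4
Sum = 10
MAE = 10/4 = 5/2

5/2


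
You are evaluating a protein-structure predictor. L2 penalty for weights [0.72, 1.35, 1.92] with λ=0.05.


‖w‖₂² = (0.72)² + (1.35)² + (1.92)²
     = 0.5184 + 1.8225 + 3.6864
     = 6.0273
λ·‖w‖₂² = 0.05·6.0273 = 0.301365

0.301365


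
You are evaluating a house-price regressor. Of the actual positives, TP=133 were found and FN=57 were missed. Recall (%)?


Recall = TP/(TP+FN)
= 133/(133+57)
= 133/190 = 70.0%

70.0%


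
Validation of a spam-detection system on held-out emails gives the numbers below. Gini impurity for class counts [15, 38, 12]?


Probabilities: [15/65, 38/65, 12/65] ≈ [0.2308, 0.5846, 0.1846]
Σpᵢ² = (225 + 1444 + 144)/65² = 1813/4225
Gini = 1 - Σpᵢ² = 1 - 1813/4225 = 0.5709

0.5709


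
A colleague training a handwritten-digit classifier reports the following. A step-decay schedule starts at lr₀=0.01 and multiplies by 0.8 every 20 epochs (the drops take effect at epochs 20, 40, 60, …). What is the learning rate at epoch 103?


n_drops = ⌊103/20⌋ = 5
lr = 0.01·0.8^5 = 0.01·0.32768 = 0.0032768

0.0032768


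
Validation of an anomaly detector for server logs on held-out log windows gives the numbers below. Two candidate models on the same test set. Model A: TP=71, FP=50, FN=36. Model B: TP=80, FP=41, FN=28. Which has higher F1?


Model A: P=71/121=0.5868, R=71/107=0.6636, F1=2PR/(P+R)=2TP/(2TP+FP+FN)=142/228=0.6228
Model B: P=80/121=0.6612, R=80/108=0.7407, F1=2PR/(P+R)=2TP/(2TP+FP+FN)=160/229=0.6987
0.6228 < 0.6987 → Model B

Model B


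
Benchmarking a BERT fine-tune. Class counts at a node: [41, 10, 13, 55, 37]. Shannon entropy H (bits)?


Probabilities: [41/156, 10/156, 13/156, 55/156, 37/156] ≈ [0.2628, 0.0641, 0.0833, 0.3526, 0.2372]
H = -((41/156)·log₂(41/156) + (10/156)·log₂(10/156) + (13/156)·log₂(13/156) + (55/156)·log₂(55/156) + (37/156)·log₂(37/156))
  = 2.0821 bits

2.0821 bits


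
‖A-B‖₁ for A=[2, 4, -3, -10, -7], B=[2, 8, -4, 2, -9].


d = |2-2| + |4-8| + |-3+ 4| + |-10-2| + |-7+ 9|
  = 0 + 4 + 1 + 12 + 2
  = 19

19


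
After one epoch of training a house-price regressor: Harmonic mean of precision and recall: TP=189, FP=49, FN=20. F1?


Precision = 189/238 = 0.7941
Recall = 189/209 = 0.9043
F1 = 2·P·R/(P+R) = 2·TP/(2·TP+FP+FN) = 378/(378+49+20) = 378/447 = 0.8456

0.8456


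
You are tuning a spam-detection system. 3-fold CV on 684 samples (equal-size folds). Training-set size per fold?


Fold size = 684/3 = 228
Training per fold = 684 - 228 = 456

456


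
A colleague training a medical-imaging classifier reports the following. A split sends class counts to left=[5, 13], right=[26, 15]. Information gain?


Parent = [31, 28], H_parent = 0.9981
H_left = 0.8524 (n=18), H_right = 0.9474 (n=41)
H_children = (18/59)·0.8524 + (41/59)·0.9474 = 0.9184
IG = 0.9981 - 0.9184 = 0.0797

0.0797


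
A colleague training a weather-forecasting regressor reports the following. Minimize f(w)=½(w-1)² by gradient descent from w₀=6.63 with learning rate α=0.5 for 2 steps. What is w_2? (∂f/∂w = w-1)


step 1: grad = 6.63-1 = 5.63; w = 6.63 - 0.5·(5.63) = 3.815
step 2: grad = 3.815-1 = 2.815; w = 3.815 - 0.5·(2.815) = 2.4075

2.4075


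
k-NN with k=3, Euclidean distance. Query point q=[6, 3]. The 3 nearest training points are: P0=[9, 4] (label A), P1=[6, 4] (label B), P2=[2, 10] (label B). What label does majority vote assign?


d(q,P0) = 3.1623  (label A)
d(q,P1) = 1.0  (label B)
d(q,P2) = 8.0623  (label B)
Votes: A=1, B=2
Majority → B

B


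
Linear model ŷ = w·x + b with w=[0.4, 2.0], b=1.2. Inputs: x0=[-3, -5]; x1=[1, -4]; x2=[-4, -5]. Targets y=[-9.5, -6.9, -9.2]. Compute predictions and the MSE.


ŷ0 = (0.4)·(-3) + (2.0)·(-5) + 1.2 = -10.0
ŷ1 = (0.4)·(1) + (2.0)·(-4) + 1.2 = -6.4
ŷ2 = (0.4)·(-4) + (2.0)·(-5) + 1.2 = -10.4
errors² = [0.25, 0.25, 1.44]
MSE = 1.9400/3 = 0.6467

0.6467


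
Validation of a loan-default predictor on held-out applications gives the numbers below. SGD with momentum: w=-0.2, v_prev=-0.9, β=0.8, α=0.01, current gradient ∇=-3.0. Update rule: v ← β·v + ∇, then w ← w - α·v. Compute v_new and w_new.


v_new = 0.8·-0.9 - 3.0 = -0.72 - 3.0 = -3.72
w_new = -0.2 - 0.01·-3.72 = -0.2 + 0.0372 = -0.1628

v_new=-3.72, w_new=-0.1628


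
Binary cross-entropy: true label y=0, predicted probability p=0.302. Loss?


BCE = -[y·ln(p) + (1-y)·ln(1-p)]
= -0 - 1·ln(1-0.302)
= -ln(0.698) = 0.3595

0.3595


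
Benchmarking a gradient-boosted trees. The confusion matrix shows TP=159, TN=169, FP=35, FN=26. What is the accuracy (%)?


Accuracy = (TP+TN)/(TP+TN+FP+FN)
= (159+169)/(389)
= 328/389 = 84.32%

84.32%


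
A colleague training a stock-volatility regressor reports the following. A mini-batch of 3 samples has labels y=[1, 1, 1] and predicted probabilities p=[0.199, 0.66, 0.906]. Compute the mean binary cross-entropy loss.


L[0] = -ln(0.199) = 1.6145
L[1] = -ln(0.66) = 0.4155
L[2] = -ln(0.906) = 0.0987
mean = (1.6145 + 0.4155 + 0.0987)/3 = 0.7096

0.7096


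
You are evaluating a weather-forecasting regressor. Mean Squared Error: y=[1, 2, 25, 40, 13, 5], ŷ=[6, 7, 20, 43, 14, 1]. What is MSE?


Squared errors: (1-6)²=25, (2-7)²=25, (25-20)²=25, (40-43)²=9, (13-14)²=1, (5-1)²=16
Sum = 101
MSE = 101/6 = 101/6

101/6


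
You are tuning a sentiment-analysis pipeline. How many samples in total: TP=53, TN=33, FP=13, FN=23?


Total = TP + TN + FP + FN
= 53 + 33 + 13 + 23
= 122
(Predicted positive: 66, predicted negative: 56)

122


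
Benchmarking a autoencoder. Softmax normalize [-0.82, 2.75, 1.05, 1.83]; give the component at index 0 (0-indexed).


Exponentials: e^-0.82=0.4404, e^2.75=15.6426, e^1.05=2.8577, e^1.83=6.2339
Sum = 25.1746
Softmax = [0.0175, 0.6214, 0.1135, 0.2476]
p[0] = 0.4404/25.1746 = 0.0175

0.0175


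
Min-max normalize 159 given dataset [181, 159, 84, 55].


min=55, max=181
(159-55)/(181-55) = 104/126 = 0.8254

0.8254


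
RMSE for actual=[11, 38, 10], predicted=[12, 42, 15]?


MSE = 42/3 = 14
RMSE = √(42/3) = 3.7417

3.7417


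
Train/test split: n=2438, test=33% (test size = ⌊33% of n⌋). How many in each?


Test = ⌊2438·33/100⌋ = 804
Train = 2438 - 804 = 1634

Train: 1634, Test: 804


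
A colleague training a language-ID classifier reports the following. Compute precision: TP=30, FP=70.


Precision = TP/(TP+FP)
= 30/(30+70)
= 30/100 = 30.0%

30.0%


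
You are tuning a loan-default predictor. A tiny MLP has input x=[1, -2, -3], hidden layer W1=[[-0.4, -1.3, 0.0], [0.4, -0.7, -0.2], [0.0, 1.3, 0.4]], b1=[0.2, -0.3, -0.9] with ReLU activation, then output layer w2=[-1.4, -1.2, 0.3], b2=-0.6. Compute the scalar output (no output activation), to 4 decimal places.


z1[0] = (-0.4)·(1) + (-1.3)·(-2) + (0.0)·(-3) + 0.2 = 2.4
z1[1] = (0.4)·(1) + (-0.7)·(-2) + (-0.2)·(-3) - 0.3 = 2.1
z1[2] = (0.0)·(1) + (1.3)·(-2) + (0.4)·(-3) - 0.9 = -4.7
h = ReLU(z1) = [2.4, 2.1, 0.0]
output = (-1.4)·(2.4) + (-1.2)·(2.1) + (0.3)·(0.0) - 0.6 = -6.48

-6.48


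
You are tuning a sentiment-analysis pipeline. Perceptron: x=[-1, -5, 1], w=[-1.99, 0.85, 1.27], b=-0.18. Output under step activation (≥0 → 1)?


z = (-1)·(-1.99) + (-5)·(0.85) + (1)·(1.27) - 0.18
  = -1.17
step(z) = 0 (z<0)

0


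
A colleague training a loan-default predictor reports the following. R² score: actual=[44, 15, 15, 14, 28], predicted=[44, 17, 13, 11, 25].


ȳ = 23.2
SS_res = Σ(y-ŷ)² = 26
SS_tot = Σ(y-ȳ)² = 674.8
R² = 1 - SS_res/SS_tot = 1 - 0.0385 = 0.9615

0.9615


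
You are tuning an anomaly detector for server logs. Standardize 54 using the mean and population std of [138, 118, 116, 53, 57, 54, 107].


μ = 91.8571, σ = 33.3442
z = (54 - 91.8571)/33.3442 = -1.1353

-1.1353


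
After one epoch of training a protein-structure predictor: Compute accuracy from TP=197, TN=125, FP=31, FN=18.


Accuracy = (TP+TN)/(TP+TN+FP+FN)
= (197+125)/(371)
= 322/371 = 86.79%

86.79%


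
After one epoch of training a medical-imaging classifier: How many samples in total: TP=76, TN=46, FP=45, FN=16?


Total = TP + TN + FP + FN
= 76 + 46 + 45 + 16
= 183
(Predicted positive: 121, predicted negative: 62)

183


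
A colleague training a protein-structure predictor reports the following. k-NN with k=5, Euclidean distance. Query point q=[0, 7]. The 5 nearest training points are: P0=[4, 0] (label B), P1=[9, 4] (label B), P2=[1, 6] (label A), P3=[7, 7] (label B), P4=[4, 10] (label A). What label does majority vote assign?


d(q,P0) = 8.0623  (label B)
d(q,P1) = 9.4868  (label B)
d(q,P2) = 1.4142  (label A)
d(q,P3) = 7.0  (label B)
d(q,P4) = 5.0  (label A)
Votes: A=2, B=3
Majority → B

B


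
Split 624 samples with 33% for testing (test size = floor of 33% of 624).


Test = ⌊624·33/100⌋ = 205
Train = 624 - 205 = 419

Train: 419, Test: 205


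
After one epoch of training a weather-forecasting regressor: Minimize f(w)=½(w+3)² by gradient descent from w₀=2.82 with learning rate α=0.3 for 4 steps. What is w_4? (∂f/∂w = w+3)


step 1: grad = 2.82+3 = 5.82; w = 2.82 - 0.3·(5.82) = 1.074
step 2: grad = 1.074+3 = 4.074; w = 1.074 - 0.3·(4.074) = -0.1482
step 3: grad = -0.1482+3 = 2.8518; w = -0.1482 - 0.3·(2.8518) = -1.00374
step 4: grad = -1.00374+3 = 1.99626; w = -1.00374 - 0.3·(1.99626) = -1.602618

-1.602618


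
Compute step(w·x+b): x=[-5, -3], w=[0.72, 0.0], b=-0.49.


z = (-5)·(0.72) + (-3)·(0.0) - 0.49
  = -4.09
step(z) = 0 (z<0)

0


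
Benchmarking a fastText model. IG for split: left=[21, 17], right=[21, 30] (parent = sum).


Parent = [42, 47], H_parent = 0.9977
H_left = 0.992 (n=38), H_right = 0.9774 (n=51)
H_children = (38/89)·0.992 + (51/89)·0.9774 = 0.9836
IG = 0.9977 - 0.9836 = 0.0141

0.0141


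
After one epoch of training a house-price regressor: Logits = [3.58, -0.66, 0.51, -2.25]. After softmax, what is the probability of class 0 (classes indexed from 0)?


Exponentials: e^3.58=35.8735, e^-0.66=0.5169, e^0.51=1.6653, e^-2.25=0.1054
Sum = 38.1611
Softmax = [0.9401, 0.0135, 0.0436, 0.0028]
p[0] = 35.8735/38.1611 = 0.9401

0.9401


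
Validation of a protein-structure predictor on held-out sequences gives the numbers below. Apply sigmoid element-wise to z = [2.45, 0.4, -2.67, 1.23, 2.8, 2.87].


σ(2.45) = 1/(1+e^-2.45) = 0.9206
σ(0.4) = 1/(1+e^-0.4) = 0.5987
σ(-2.67) = 1/(1+e^2.67) = 0.0648
σ(1.23) = 1/(1+e^-1.23) = 0.7738
σ(2.8) = 1/(1+e^-2.8) = 0.9427
σ(2.87) = 1/(1+e^-2.87) = 0.9463
result = [0.9206, 0.5987, 0.0648, 0.7738, 0.9427, 0.9463]

[0.9206, 0.5987, 0.0648, 0.7738, 0.9427, 0.9463]


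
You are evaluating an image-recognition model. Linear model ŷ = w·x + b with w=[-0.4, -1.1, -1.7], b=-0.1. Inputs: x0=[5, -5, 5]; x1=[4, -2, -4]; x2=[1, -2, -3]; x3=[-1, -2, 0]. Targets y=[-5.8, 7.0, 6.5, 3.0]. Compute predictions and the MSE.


ŷ0 = (-0.4)·(5) + (-1.1)·(-5) + (-1.7)·(5) - 0.1 = -5.1
ŷ1 = (-0.4)·(4) + (-1.1)·(-2) + (-1.7)·(-4) - 0.1 = 7.3
ŷ2 = (-0.4)·(1) + (-1.1)·(-2) + (-1.7)·(-3) - 0.1 = 6.8
ŷ3 = (-0.4)·(-1) + (-1.1)·(-2) + (-1.7)·(0) - 0.1 = 2.5
errors² = [0.49, 0.09, 0.09, 0.25]
MSE = 0.9200/4 = 0.23

0.23


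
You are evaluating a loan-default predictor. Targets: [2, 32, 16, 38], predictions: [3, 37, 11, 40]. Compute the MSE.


Squared errors: (2-3)²=1, (32-37)²=25, (16-11)²=25, (38-40)²=4
Sum = 55
MSE = 55/4 = 55/4

55/4


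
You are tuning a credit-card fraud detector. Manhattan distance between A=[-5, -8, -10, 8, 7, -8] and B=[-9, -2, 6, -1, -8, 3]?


d = |-5+ 9| + |-8+ 2| + |-10-6| + |8+ 1| + |7+ 8| + |-8-3|
  = 4 + 6 + 16 + 9 + 15 + 11
  = 61

61


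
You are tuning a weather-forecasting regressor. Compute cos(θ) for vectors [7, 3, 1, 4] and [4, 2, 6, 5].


A·B = 7·4 + 3·2 + 1·6 + 4·5 = 60
‖A‖ = √75 = 8.6603, ‖B‖ = √81 = 9
cos = 60/(√75·√81) = 60/√6075 = 0.7698

0.7698


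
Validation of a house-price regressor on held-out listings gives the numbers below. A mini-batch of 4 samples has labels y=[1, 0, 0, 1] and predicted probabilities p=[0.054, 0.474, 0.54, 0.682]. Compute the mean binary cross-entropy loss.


L[0] = -ln(0.054) = 2.9188
L[1] = -ln(1-0.474) = -ln(0.526) = 0.6425
L[2] = -ln(1-0.54) = -ln(0.46) = 0.7765
L[3] = -ln(0.682) = 0.3827
mean = (2.9188 + 0.6425 + 0.7765 + 0.3827)/4 = 1.1801

1.1801


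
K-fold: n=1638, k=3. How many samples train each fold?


Fold size = 1638/3 = 546
Training per fold = 1638 - 546 = 1092

1092


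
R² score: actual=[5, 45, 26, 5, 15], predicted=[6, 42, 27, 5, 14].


ȳ = 19.2
SS_res = Σ(y-ŷ)² = 12
SS_tot = Σ(y-ȳ)² = 1132.8
R² = 1 - SS_res/SS_tot = 1 - 0.0106 = 0.9894

0.9894


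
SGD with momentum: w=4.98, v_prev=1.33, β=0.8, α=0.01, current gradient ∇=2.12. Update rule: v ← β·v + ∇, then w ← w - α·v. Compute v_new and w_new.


v_new = 0.8·1.33 + 2.12 = 1.064 + 2.12 = 3.184
w_new = 4.98 - 0.01·3.184 = 4.98 - 0.03184 = 4.94816

v_new=3.184, w_new=4.94816


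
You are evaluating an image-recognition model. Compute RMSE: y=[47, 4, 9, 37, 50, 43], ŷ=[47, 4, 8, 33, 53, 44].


MSE = 27/6 = 4.5
RMSE = √(27/6) = 2.1213

2.1213


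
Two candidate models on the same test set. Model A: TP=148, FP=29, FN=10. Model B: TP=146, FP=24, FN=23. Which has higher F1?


Model A: P=148/177=0.8362, R=148/158=0.9367, F1=2PR/(P+R)=2TP/(2TP+FP+FN)=296/335=0.8836
Model B: P=146/170=0.8588, R=146/169=0.8639, F1=2PR/(P+R)=2TP/(2TP+FP+FN)=292/339=0.8614
0.8836 > 0.8614 → Model A

Model A


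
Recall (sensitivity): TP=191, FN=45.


Recall = TP/(TP+FN)
= 191/(191+45)
= 191/236 = 80.93%

80.93%


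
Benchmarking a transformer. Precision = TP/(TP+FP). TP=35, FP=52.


Precision = TP/(TP+FP)
= 35/(35+52)
= 35/87 = 40.23%

40.23%


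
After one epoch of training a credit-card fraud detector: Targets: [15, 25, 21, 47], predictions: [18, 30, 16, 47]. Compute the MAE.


Absolute errors: |15-18|=3, |25-30|=5, |21-16|=5, |47-47|=0
Sum = 13
MAE = 13/4 = 13/4

13/4


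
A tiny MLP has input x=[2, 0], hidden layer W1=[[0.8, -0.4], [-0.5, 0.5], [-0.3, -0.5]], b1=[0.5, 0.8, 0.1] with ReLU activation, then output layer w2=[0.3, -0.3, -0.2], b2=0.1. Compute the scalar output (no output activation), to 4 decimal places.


z1[0] = (0.8)·(2) + (-0.4)·(0) + 0.5 = 2.1
z1[1] = (-0.5)·(2) + (0.5)·(0) + 0.8 = -0.2
z1[2] = (-0.3)·(2) + (-0.5)·(0) + 0.1 = -0.5
h = ReLU(z1) = [2.1, 0.0, 0.0]
output = (0.3)·(2.1) + (-0.3)·(0.0) + (-0.2)·(0.0) + 0.1 = 0.73

0.73


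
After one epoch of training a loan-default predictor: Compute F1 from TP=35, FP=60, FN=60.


Precision = 35/95 = 0.3684
Recall = 35/95 = 0.3684
F1 = 2·P·R/(P+R) = 2·TP/(2·TP+FP+FN) = 70/(70+60+60) = 70/190 = 0.3684

0.3684


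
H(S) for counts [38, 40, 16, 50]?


Probabilities: [38/144, 40/144, 16/144, 50/144] ≈ [0.2639, 0.2778, 0.1111, 0.3472]
H = -((38/144)·log₂(38/144) + (40/144)·log₂(40/144) + (16/144)·log₂(16/144) + (50/144)·log₂(50/144))
  = 1.9026 bits

1.9026 bits


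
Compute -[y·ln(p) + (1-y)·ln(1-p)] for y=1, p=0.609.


BCE = -[y·ln(p) + (1-y)·ln(1-p)]
= -1·ln(0.609) - 0
= -ln(0.609) = 0.4959

0.4959


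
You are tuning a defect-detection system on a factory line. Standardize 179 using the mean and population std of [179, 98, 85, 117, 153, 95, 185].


μ = 130.2857, σ = 38.5402
z = (179 - 130.2857)/38.5402 = 1.264

1.264


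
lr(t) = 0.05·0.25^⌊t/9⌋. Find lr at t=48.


n_drops = ⌊48/9⌋ = 5
lr = 0.05·0.25^5 = 0.05·0.0009765625 = 0.000048828125

0.000048828125


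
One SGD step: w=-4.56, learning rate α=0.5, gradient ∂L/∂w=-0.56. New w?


w_new = w - α·∇
= -4.56 - 0.5·-0.56
= -4.56 + 0.28
= -4.28

-4.28


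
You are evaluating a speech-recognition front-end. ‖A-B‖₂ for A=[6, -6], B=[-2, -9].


d = √((6+ 2)² + (-6+ 9)²)
  = √(64 + 9)
  = √73 = 8.544

8.544


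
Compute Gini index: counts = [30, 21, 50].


Probabilities: [30/101, 21/101, 50/101] ≈ [0.297, 0.2079, 0.495]
Σpᵢ² = (900 + 441 + 2500)/101² = 3841/10201
Gini = 1 - Σpᵢ² = 1 - 3841/10201 = 0.6235

0.6235


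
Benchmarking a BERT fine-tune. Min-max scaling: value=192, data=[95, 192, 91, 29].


min=29, max=192
(192-29)/(192-29) = 163/163 = 1.0

1.0


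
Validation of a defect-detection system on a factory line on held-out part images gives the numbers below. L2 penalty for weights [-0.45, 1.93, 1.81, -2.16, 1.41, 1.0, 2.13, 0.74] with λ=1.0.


‖w‖₂² = (-0.45)² + (1.93)² + (1.81)² + (-2.16)² + (1.41)² + (1.0)² + (2.13)² + (0.74)²
     = 0.2025 + 3.7249 + 3.2761 + 4.6656 + 1.9881 + 1 + 4.5369 + 0.5476
     = 19.9417
λ·‖w‖₂² = 1.0·19.9417 = 19.9417

19.9417


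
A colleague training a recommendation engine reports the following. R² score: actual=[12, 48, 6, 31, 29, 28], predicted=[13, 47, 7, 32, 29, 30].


ȳ = 25.6667
SS_res = Σ(y-ŷ)² = 8
SS_tot = Σ(y-ȳ)² = 1117.33
R² = 1 - SS_res/SS_tot = 1 - 0.0072 = 0.9928

0.9928


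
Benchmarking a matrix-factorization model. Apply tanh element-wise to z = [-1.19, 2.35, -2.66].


tanh(-1.19) = -0.8306
tanh(2.35) = 0.982
tanh(-2.66) = -0.9903
result = [-0.8306, 0.982, -0.9903]

[-0.8306, 0.982, -0.9903]


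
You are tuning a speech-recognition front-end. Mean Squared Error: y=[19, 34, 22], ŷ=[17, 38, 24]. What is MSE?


Squared errors: (19-17)²=4, (34-38)²=16, (22-24)²=4
Sum = 24
MSE = 24/3 = 8

8


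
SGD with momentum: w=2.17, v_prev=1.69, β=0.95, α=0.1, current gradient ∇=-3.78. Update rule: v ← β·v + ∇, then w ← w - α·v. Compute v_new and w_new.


v_new = 0.95·1.69 - 3.78 = 1.6055 - 3.78 = -2.1745
w_new = 2.17 - 0.1·-2.1745 = 2.17 + 0.21745 = 2.38745

v_new=-2.1745, w_new=2.38745


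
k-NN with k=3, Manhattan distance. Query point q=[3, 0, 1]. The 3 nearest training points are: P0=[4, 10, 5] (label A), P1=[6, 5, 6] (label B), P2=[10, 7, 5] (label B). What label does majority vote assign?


d(q,P0) = 15  (label A)
d(q,P1) = 13  (label B)
d(q,P2) = 18  (label B)
Votes: A=1, B=2
Majority → B

B


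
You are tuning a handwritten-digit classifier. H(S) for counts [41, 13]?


Probabilities: [41/54, 13/54] ≈ [0.7593, 0.2407]
H = -((41/54)·log₂(41/54) + (13/54)·log₂(13/54))
  = 0.7963 bits

0.7963 bits


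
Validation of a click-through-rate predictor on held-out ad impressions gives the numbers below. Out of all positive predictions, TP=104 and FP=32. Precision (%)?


Precision = TP/(TP+FP)
= 104/(104+32)
= 104/136 = 76.47%

76.47%


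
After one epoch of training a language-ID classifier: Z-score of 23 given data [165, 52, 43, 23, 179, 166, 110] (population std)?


μ = 105.4286, σ = 61.1762
z = (23 - 105.4286)/61.1762 = -1.3474

-1.3474


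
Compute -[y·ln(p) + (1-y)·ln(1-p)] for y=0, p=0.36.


BCE = -[y·ln(p) + (1-y)·ln(1-p)]
= -0 - 1·ln(1-0.36)
= -ln(0.64) = 0.4463

0.4463


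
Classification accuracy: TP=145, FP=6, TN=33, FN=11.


Accuracy = (TP+TN)/(TP+TN+FP+FN)
= (145+33)/(195)
= 178/195 = 91.28%

91.28%


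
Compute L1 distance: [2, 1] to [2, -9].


d = |2-2| + |1+ 9|
  = 0 + 10
  = 10

10


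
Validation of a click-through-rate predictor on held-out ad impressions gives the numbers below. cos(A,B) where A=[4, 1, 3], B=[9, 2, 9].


A·B = 4·9 + 1·2 + 3·9 = 65
‖A‖ = √26 = 5.099, ‖B‖ = √166 = 12.8841
cos = 65/(√26·√166) = 65/√4316 = 0.9894

0.9894


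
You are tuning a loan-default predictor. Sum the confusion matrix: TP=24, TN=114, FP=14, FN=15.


Total = TP + TN + FP + FN
= 24 + 114 + 14 + 15
= 167
(Predicted positive: 38, predicted negative: 129)

167


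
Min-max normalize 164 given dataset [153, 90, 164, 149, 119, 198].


min=90, max=198
(164-90)/(198-90) = 74/108 = 0.6852

0.6852


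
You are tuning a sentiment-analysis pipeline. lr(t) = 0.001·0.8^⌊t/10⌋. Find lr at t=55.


n_drops = ⌊55/10⌋ = 5
lr = 0.001·0.8^5 = 0.001·0.32768 = 0.00032768

0.00032768


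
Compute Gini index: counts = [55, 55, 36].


Probabilities: [55/146, 55/146, 36/146] ≈ [0.3767, 0.3767, 0.2466]
Σpᵢ² = (3025 + 3025 + 1296)/146² = 7346/21316
Gini = 1 - Σpᵢ² = 1 - 7346/21316 = 0.6554

0.6554


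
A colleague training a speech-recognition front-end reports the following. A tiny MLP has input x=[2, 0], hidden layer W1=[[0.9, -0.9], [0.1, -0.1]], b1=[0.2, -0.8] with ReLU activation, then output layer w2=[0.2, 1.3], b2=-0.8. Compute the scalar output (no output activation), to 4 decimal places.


z1[0] = (0.9)·(2) + (-0.9)·(0) + 0.2 = 2.0
z1[1] = (0.1)·(2) + (-0.1)·(0) - 0.8 = -0.6
h = ReLU(z1) = [2.0, 0.0]
output = (0.2)·(2.0) + (1.3)·(0.0) - 0.8 = -0.4

-0.4


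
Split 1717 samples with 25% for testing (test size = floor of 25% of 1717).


Test = ⌊1717·25/100⌋ = 429
Train = 1717 - 429 = 1288

Train: 1288, Test: 429


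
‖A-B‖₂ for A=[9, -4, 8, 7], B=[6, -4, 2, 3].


d = √((9-6)² + (-4+ 4)² + (8-2)² + (7-3)²)
  = √(9 + 0 + 36 + 16)
  = √61 = 7.8102

7.8102


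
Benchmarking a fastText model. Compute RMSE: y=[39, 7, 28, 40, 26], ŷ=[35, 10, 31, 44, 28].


MSE = 54/5 = 10.8
RMSE = √(54/5) = 3.2863

3.2863


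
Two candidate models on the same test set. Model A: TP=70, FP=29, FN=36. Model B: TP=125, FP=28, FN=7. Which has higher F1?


Model A: P=70/99=0.7071, R=70/106=0.6604, F1=2PR/(P+R)=2TP/(2TP+FP+FN)=140/205=0.6829
Model B: P=125/153=0.817, R=125/132=0.947, F1=2PR/(P+R)=2TP/(2TP+FP+FN)=250/285=0.8772
0.6829 < 0.8772 → Model B

Model B


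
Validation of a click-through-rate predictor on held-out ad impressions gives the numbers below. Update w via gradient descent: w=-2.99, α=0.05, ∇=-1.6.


w_new = w - α·∇
= -2.99 - 0.05·-1.6
= -2.99 + 0.08
= -2.91

-2.91


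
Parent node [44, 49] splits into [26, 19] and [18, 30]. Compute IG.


Parent = [44, 49], H_parent = 0.9979
H_left = 0.9825 (n=45), H_right = 0.9544 (n=48)
H_children = (45/93)·0.9825 + (48/93)·0.9544 = 0.968
IG = 0.9979 - 0.968 = 0.0299

0.0299


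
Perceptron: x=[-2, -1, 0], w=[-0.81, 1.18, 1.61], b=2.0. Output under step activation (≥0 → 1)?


z = (-2)·(-0.81) + (-1)·(1.18) + (0)·(1.61) + 2.0
  = 2.44
step(z) = 1 (z≥0)

1


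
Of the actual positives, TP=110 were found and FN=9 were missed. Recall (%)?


Recall = TP/(TP+FN)
= 110/(110+9)
= 110/119 = 92.44%

92.44%


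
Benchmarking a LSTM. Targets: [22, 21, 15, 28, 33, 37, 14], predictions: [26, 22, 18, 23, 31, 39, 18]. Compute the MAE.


Absolute errors: |22-26|=4, |21-22|=1, |15-18|=3, |28-23|=5, |33-31|=2, |37-39|=2, |14-18|=4
Sum = 21
MAE = 21/7 = 3

3


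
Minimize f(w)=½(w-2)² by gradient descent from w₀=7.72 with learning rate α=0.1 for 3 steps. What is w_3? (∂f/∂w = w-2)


step 1: grad = 7.72-2 = 5.72; w = 7.72 - 0.1·(5.72) = 7.148
step 2: grad = 7.148-2 = 5.148; w = 7.148 - 0.1·(5.148) = 6.6332
step 3: grad = 6.6332-2 = 4.6332; w = 6.6332 - 0.1·(4.6332) = 6.16988

6.16988


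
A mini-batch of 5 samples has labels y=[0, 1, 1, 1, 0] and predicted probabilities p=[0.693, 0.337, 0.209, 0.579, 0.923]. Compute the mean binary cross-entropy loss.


L[0] = -ln(1-0.693) = -ln(0.307) = 1.1809
L[1] = -ln(0.337) = 1.0877
L[2] = -ln(0.209) = 1.5654
L[3] = -ln(0.579) = 0.5465
L[4] = -ln(1-0.923) = -ln(0.077) = 2.5639
mean = (1.1809 + 1.0877 + 1.5654 + 0.5465 + 2.5639)/5 = 1.3889

1.3889


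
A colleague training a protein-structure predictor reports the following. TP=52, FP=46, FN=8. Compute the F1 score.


Precision = 52/98 = 0.5306
Recall = 52/60 = 0.8667
F1 = 2·P·R/(P+R) = 2·TP/(2·TP+FP+FN) = 104/(104+46+8) = 104/158 = 0.6582

0.6582


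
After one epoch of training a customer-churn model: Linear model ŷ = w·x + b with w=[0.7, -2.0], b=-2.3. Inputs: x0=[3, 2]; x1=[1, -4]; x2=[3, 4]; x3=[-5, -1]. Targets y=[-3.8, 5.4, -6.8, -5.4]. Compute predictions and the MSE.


ŷ0 = (0.7)·(3) + (-2.0)·(2) - 2.3 = -4.2
ŷ1 = (0.7)·(1) + (-2.0)·(-4) - 2.3 = 6.4
ŷ2 = (0.7)·(3) + (-2.0)·(4) - 2.3 = -8.2
ŷ3 = (0.7)·(-5) + (-2.0)·(-1) - 2.3 = -3.8
errors² = [0.16, 1.0, 1.96, 2.56]
MSE = 5.6800/4 = 1.42

1.42


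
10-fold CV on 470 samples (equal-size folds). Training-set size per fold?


Fold size = 470/10 = 47
Training per fold = 470 - 47 = 423

423


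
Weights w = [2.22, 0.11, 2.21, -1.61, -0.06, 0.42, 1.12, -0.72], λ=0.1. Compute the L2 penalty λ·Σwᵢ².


‖w‖₂² = (2.22)² + (0.11)² + (2.21)² + (-1.61)² + (-0.06)² + (0.42)² + (1.12)² + (-0.72)²
     = 4.9284 + 0.0121 + 4.8841 + 2.5921 + 0.0036 + 0.1764 + 1.2544 + 0.5184
     = 14.3695
λ·‖w‖₂² = 0.1·14.3695 = 1.43695

1.43695


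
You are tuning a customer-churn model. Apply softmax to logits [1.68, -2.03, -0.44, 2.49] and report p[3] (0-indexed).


Exponentials: e^1.68=5.3656, e^-2.03=0.1313, e^-0.44=0.644, e^2.49=12.0613
Sum = 18.2022
Softmax = [0.2948, 0.0072, 0.0354, 0.6626]
p[3] = 12.0613/18.2022 = 0.6626

0.6626


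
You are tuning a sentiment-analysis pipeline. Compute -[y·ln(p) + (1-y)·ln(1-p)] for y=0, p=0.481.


BCE = -[y·ln(p) + (1-y)·ln(1-p)]
= -0 - 1·ln(1-0.481)
= -ln(0.519) = 0.6559

0.6559


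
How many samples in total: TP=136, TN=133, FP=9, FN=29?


Total = TP + TN + FP + FN
= 136 + 133 + 9 + 29
= 307
(Predicted positive: 145, predicted negative: 162)

307


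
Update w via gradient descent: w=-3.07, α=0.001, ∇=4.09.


w_new = w - α·∇
= -3.07 - 0.001·4.09
= -3.07 - 0.00409
= -3.07409

-3.07409


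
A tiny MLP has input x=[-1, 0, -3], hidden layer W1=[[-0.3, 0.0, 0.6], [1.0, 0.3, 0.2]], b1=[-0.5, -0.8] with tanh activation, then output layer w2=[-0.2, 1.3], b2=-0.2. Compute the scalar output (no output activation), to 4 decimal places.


z1[0] = (-0.3)·(-1) + (0.0)·(0) + (0.6)·(-3) - 0.5 = -2.0
z1[1] = (1.0)·(-1) + (0.3)·(0) + (0.2)·(-3) - 0.8 = -2.4
h = tanh(z1) = [-0.964, -0.9837]
output = (-0.2)·(-0.964) + (1.3)·(-0.9837) - 0.2 = -1.286

-1.286


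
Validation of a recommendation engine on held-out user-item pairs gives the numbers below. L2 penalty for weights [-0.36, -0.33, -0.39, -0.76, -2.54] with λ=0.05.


‖w‖₂² = (-0.36)² + (-0.33)² + (-0.39)² + (-0.76)² + (-2.54)²
     = 0.1296 + 0.1089 + 0.1521 + 0.5776 + 6.4516
     = 7.4198
λ·‖w‖₂² = 0.05·7.4198 = 0.37099

0.37099


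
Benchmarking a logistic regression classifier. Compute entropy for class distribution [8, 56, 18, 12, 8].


Probabilities: [8/102, 56/102, 18/102, 12/102, 8/102] ≈ [0.0784, 0.549, 0.1765, 0.1176, 0.0784]
H = -((8/102)·log₂(8/102) + (56/102)·log₂(56/102) + (18/102)·log₂(18/102) + (12/102)·log₂(12/102) + (8/102)·log₂(8/102))
  = 1.8559 bits

1.8559 bits


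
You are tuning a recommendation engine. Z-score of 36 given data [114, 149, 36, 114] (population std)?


μ = 103.25, σ = 41.3725
z = (36 - 103.25)/41.3725 = -1.6255

-1.6255


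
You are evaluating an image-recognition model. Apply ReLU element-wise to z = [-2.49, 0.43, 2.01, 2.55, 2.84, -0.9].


ReLU(-2.49) = max(0, -2.49) = 0.0
ReLU(0.43) = max(0, 0.43) = 0.43
ReLU(2.01) = max(0, 2.01) = 2.01
ReLU(2.55) = max(0, 2.55) = 2.55
ReLU(2.84) = max(0, 2.84) = 2.84
ReLU(-0.9) = max(0, -0.9) = 0.0
result = [0.0, 0.43, 2.01, 2.55, 2.84, 0.0]

[0.0, 0.43, 2.01, 2.55, 2.84, 0.0]


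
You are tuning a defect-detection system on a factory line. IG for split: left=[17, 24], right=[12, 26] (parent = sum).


Parent = [29, 50], H_parent = 0.9484
H_left = 0.9789 (n=41), H_right = 0.8997 (n=38)
H_children = (41/79)·0.9789 + (38/79)·0.8997 = 0.9408
IG = 0.9484 - 0.9408 = 0.0076

0.0076


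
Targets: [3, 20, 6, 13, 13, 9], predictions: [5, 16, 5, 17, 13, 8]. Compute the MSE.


Squared errors: (3-5)²=4, (20-16)²=16, (6-5)²=1, (13-17)²=16, (13-13)²=0, (9-8)²=1
Sum = 38
MSE = 38/6 = 19/3

19/3


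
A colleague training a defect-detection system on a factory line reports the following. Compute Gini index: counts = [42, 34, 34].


Probabilities: [42/110, 34/110, 34/110] ≈ [0.3818, 0.3091, 0.3091]
Σpᵢ² = (1764 + 1156 + 1156)/110² = 4076/12100
Gini = 1 - Σpᵢ² = 1 - 4076/12100 = 0.6631

0.6631


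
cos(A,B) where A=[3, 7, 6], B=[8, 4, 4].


A·B = 3·8 + 7·4 + 6·4 = 76
‖A‖ = √94 = 9.6954, ‖B‖ = √96 = 9.798
cos = 76/(√94·√96) = 76/√9024 = 0.8

0.8


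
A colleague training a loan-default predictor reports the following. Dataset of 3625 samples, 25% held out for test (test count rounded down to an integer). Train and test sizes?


Test = ⌊3625·25/100⌋ = 906
Train = 3625 - 906 = 2719

Train: 2719, Test: 906


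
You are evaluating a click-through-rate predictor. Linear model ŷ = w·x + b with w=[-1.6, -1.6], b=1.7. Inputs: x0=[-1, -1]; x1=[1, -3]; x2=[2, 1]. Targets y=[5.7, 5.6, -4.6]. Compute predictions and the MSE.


ŷ0 = (-1.6)·(-1) + (-1.6)·(-1) + 1.7 = 4.9
ŷ1 = (-1.6)·(1) + (-1.6)·(-3) + 1.7 = 4.9
ŷ2 = (-1.6)·(2) + (-1.6)·(1) + 1.7 = -3.1
errors² = [0.64, 0.49, 2.25]
MSE = 3.3800/3 = 1.1267

1.1267


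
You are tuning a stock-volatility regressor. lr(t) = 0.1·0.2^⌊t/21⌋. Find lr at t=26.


n_drops = ⌊26/21⌋ = 1
lr = 0.1·0.2^1 = 0.1·0.2 = 0.02

0.02


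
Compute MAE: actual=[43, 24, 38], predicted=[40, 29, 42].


Absolute errors: |43-40|=3, |24-29|=5, |38-42|=4
Sum = 12
MAE = 12/3 = 4

4


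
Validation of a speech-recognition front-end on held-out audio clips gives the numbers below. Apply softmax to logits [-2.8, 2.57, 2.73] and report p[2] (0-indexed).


Exponentials: e^-2.8=0.0608, e^2.57=13.0658, e^2.73=15.3329
Sum = 28.4595
Softmax = [0.0021, 0.4591, 0.5388]
p[2] = 15.3329/28.4595 = 0.5388

0.5388


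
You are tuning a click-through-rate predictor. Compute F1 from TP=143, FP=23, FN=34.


Precision = 143/166 = 0.8614
Recall = 143/177 = 0.8079
F1 = 2·P·R/(P+R) = 2·TP/(2·TP+FP+FN) = 286/(286+23+34) = 286/343 = 0.8338

0.8338


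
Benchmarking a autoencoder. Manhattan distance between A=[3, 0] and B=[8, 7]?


d = |3-8| + |0-7|
  = 5 + 7
  = 12

12


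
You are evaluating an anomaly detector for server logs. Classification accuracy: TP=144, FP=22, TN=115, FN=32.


Accuracy = (TP+TN)/(TP+TN+FP+FN)
= (144+115)/(313)
= 259/313 = 82.75%

82.75%


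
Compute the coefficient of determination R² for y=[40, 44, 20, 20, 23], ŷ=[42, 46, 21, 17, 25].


ȳ = 29.4
SS_res = Σ(y-ŷ)² = 22
SS_tot = Σ(y-ȳ)² = 543.2
R² = 1 - SS_res/SS_tot = 1 - 0.0405 = 0.9595

0.9595


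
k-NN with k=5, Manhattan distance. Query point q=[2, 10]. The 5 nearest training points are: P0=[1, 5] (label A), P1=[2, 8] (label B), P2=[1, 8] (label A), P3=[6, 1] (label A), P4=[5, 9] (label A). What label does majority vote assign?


d(q,P0) = 6  (label A)
d(q,P1) = 2  (label B)
d(q,P2) = 3  (label A)
d(q,P3) = 13  (label A)
d(q,P4) = 4  (label A)
Votes: A=4, B=1
Majority → A

A


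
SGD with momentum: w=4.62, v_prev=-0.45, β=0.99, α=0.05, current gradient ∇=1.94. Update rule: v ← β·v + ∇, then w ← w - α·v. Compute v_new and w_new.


v_new = 0.99·-0.45 + 1.94 = -0.4455 + 1.94 = 1.4945
w_new = 4.62 - 0.05·1.4945 = 4.62 - 0.074725 = 4.545275

v_new=1.4945, w_new=4.545275


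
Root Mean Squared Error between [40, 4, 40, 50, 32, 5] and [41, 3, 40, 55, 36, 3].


MSE = 47/6 = 7.8333
RMSE = √(47/6) = 2.7988

2.7988


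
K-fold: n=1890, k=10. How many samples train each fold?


Fold size = 1890/10 = 189
Training per fold = 1890 - 189 = 1701

1701


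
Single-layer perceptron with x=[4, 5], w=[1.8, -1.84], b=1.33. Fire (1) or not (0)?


z = (4)·(1.8) + (5)·(-1.84) + 1.33
  = -0.67
step(z) = 0 (z<0)

0


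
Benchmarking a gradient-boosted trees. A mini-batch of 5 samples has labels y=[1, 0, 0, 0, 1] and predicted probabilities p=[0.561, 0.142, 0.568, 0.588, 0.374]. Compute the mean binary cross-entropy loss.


L[0] = -ln(0.561) = 0.578
L[1] = -ln(1-0.142) = -ln(0.858) = 0.1532
L[2] = -ln(1-0.568) = -ln(0.432) = 0.8393
L[3] = -ln(1-0.588) = -ln(0.412) = 0.8867
L[4] = -ln(0.374) = 0.9835
mean = (0.578 + 0.1532 + 0.8393 + 0.8867 + 0.9835)/5 = 0.6881

0.6881


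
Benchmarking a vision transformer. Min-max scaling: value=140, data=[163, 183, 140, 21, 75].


min=21, max=183
(140-21)/(183-21) = 119/162 = 0.7346

0.7346


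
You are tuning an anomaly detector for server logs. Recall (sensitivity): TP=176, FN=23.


Recall = TP/(TP+FN)
= 176/(176+23)
= 176/199 = 88.44%

88.44%


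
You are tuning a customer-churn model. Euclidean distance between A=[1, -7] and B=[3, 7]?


d = √((1-3)² + (-7-7)²)
  = √(4 + 196)
  = √200 = 14.1421

14.1421


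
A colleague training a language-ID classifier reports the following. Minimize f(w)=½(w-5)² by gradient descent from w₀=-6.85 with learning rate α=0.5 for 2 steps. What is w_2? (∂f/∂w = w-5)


step 1: grad = -6.85-5 = -11.85; w = -6.85 - 0.5·(-11.85) = -0.925
step 2: grad = -0.925-5 = -5.925; w = -0.925 - 0.5·(-5.925) = 2.0375

2.0375


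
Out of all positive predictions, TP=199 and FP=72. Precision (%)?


Precision = TP/(TP+FP)
= 199/(199+72)
= 199/271 = 73.43%

73.43%


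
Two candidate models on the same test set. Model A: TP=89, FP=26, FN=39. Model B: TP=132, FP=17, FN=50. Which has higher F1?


Model A: P=89/115=0.7739, R=89/128=0.6953, F1=2PR/(P+R)=2TP/(2TP+FP+FN)=178/243=0.7325
Model B: P=132/149=0.8859, R=132/182=0.7253, F1=2PR/(P+R)=2TP/(2TP+FP+FN)=264/331=0.7976
0.7325 < 0.7976 → Model B

Model B


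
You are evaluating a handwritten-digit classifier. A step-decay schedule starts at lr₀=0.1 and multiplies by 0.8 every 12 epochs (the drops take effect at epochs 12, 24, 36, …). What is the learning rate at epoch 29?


n_drops = ⌊29/12⌋ = 2
lr = 0.1·0.8^2 = 0.1·0.64 = 0.064

0.064


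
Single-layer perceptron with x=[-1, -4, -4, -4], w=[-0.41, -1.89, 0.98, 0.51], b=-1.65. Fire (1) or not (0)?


z = (-1)·(-0.41) + (-4)·(-1.89) + (-4)·(0.98) + (-4)·(0.51) - 1.65
  = 0.36
step(z) = 1 (z≥0)

1


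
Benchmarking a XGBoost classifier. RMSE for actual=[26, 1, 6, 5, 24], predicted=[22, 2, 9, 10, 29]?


MSE = 76/5 = 15.2
RMSE = √(76/5) = 3.8987

3.8987


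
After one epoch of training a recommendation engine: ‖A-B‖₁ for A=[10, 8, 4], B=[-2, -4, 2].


d = |10+ 2| + |8+ 4| + |4-2|
  = 12 + 12 + 2
  = 26

26


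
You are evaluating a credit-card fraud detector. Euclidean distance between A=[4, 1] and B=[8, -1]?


d = √((4-8)² + (1+ 1)²)
  = √(16 + 4)
  = √20 = 4.4721

4.4721


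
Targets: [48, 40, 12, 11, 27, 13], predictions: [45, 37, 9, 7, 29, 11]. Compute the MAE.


Absolute errors: |48-45|=3, |40-37|=3, |12-9|=3, |11-7|=4, |27-29|=2, |13-11|=2
Sum = 17
MAE = 17/6 = 17/6

17/6


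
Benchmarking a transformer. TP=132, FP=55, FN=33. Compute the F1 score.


Precision = 132/187 = 0.7059
Recall = 132/165 = 0.8
F1 = 2·P·R/(P+R) = 2·TP/(2·TP+FP+FN) = 264/(264+55+33) = 264/352 = 0.75

0.75


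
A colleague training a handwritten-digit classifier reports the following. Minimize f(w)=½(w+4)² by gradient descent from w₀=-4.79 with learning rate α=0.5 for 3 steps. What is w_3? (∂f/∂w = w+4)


step 1: grad = -4.79+4 = -0.79; w = -4.79 - 0.5·(-0.79) = -4.395
step 2: grad = -4.395+4 = -0.395; w = -4.395 - 0.5·(-0.395) = -4.1975
step 3: grad = -4.1975+4 = -0.1975; w = -4.1975 - 0.5·(-0.1975) = -4.09875

-4.09875


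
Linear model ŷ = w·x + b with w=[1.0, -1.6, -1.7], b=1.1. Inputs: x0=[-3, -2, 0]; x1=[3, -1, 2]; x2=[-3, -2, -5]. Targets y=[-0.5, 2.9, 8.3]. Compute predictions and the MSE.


ŷ0 = (1.0)·(-3) + (-1.6)·(-2) + (-1.7)·(0) + 1.1 = 1.3
ŷ1 = (1.0)·(3) + (-1.6)·(-1) + (-1.7)·(2) + 1.1 = 2.3
ŷ2 = (1.0)·(-3) + (-1.6)·(-2) + (-1.7)·(-5) + 1.1 = 9.8
errors² = [3.24, 0.36, 2.25]
MSE = 5.8500/3 = 1.95

1.95


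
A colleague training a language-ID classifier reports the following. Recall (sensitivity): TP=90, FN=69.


Recall = TP/(TP+FN)
= 90/(90+69)
= 90/159 = 56.6%

56.6%


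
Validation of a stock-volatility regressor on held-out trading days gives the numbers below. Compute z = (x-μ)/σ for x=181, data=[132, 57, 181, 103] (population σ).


μ = 118.25, σ = 45.0299
z = (181 - 118.25)/45.0299 = 1.3935

1.3935


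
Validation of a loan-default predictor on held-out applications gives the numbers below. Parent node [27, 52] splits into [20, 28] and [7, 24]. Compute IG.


Parent = [27, 52], H_parent = 0.9265
H_left = 0.9799 (n=48), H_right = 0.7706 (n=31)
H_children = (48/79)·0.9799 + (31/79)·0.7706 = 0.8978
IG = 0.9265 - 0.8978 = 0.0287

0.0287


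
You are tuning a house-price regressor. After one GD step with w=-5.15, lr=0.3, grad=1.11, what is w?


w_new = w - α·∇
= -5.15 - 0.3·1.11
= -5.15 - 0.333
= -5.483

-5.483


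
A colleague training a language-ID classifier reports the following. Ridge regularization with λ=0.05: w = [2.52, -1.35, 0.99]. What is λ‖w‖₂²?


‖w‖₂² = (2.52)² + (-1.35)² + (0.99)²
     = 6.3504 + 1.8225 + 0.9801
     = 9.153
λ·‖w‖₂² = 0.05·9.153 = 0.45765

0.45765


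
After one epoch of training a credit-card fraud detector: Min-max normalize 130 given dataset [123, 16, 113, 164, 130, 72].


min=16, max=164
(130-16)/(164-16) = 114/148 = 0.7703

0.7703


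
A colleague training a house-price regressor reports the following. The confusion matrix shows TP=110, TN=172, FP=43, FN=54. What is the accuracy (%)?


Accuracy = (TP+TN)/(TP+TN+FP+FN)
= (110+172)/(379)
= 282/379 = 74.41%

74.41%


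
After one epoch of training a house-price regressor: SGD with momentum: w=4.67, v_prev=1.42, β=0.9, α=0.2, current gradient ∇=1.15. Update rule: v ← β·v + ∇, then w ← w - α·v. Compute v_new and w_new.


v_new = 0.9·1.42 + 1.15 = 1.278 + 1.15 = 2.428
w_new = 4.67 - 0.2·2.428 = 4.67 - 0.4856 = 4.1844

v_new=2.428, w_new=4.1844


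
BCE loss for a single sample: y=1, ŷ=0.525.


BCE = -[y·ln(p) + (1-y)·ln(1-p)]
= -1·ln(0.525) - 0
= -ln(0.525) = 0.6444

0.6444


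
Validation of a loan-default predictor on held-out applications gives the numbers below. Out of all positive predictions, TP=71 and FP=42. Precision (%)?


Precision = TP/(TP+FP)
= 71/(71+42)
= 71/113 = 62.83%

62.83%


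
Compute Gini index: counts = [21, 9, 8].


Probabilities: [21/38, 9/38, 8/38] ≈ [0.5526, 0.2368, 0.2105]
Σpᵢ² = (441 + 81 + 64)/38² = 586/1444
Gini = 1 - Σpᵢ² = 1 - 586/1444 = 0.5942

0.5942


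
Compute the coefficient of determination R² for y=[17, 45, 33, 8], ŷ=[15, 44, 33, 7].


ȳ = 25.75
SS_res = Σ(y-ŷ)² = 6
SS_tot = Σ(y-ȳ)² = 814.75
R² = 1 - SS_res/SS_tot = 1 - 0.0074 = 0.9926

0.9926


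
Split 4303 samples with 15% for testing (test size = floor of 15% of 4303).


Test = ⌊4303·15/100⌋ = 645
Train = 4303 - 645 = 3658

Train: 3658, Test: 645


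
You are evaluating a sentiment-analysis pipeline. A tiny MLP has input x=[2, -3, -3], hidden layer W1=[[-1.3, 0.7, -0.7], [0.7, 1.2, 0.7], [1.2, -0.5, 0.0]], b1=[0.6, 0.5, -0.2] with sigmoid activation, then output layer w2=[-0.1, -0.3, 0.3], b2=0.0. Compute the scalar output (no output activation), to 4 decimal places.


z1[0] = (-1.3)·(2) + (0.7)·(-3) + (-0.7)·(-3) + 0.6 = -2.0
z1[1] = (0.7)·(2) + (1.2)·(-3) + (0.7)·(-3) + 0.5 = -3.8
z1[2] = (1.2)·(2) + (-0.5)·(-3) + (0.0)·(-3) - 0.2 = 3.7
h = sigmoid(z1) = [0.1192, 0.0219, 0.9759]
output = (-0.1)·(0.1192) + (-0.3)·(0.0219) + (0.3)·(0.9759) + 0.0 = 0.2743

0.2743


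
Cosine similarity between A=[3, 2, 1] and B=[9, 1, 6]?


A·B = 3·9 + 2·1 + 1·6 = 35
‖A‖ = √14 = 3.7417, ‖B‖ = √118 = 10.8628
cos = 35/(√14·√118) = 35/√1652 = 0.8611

0.8611
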